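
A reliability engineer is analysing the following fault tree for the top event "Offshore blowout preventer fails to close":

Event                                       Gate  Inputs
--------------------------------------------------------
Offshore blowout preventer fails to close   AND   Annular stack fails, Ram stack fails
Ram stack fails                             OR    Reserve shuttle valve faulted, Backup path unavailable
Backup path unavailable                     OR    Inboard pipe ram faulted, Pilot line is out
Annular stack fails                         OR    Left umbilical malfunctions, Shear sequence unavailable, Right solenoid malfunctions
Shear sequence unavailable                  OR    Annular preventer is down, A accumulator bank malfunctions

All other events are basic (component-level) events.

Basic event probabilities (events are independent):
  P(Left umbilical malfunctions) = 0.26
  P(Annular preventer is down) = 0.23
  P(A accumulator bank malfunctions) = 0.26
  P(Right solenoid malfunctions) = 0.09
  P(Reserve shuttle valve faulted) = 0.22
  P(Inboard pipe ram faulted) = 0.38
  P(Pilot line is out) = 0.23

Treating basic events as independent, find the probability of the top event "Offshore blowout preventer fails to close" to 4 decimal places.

P(Shear sequence unavailable) [OR] = 1 − (1−0.23) × (1−0.26) = 0.430200
P(Annular stack fails) [OR] = 1 − (1−0.26) × (1−0.430200) × (1−0.09) = 0.616297
P(Backup path unavailable) [OR] = 1 − (1−0.38) × (1−0.23) = 0.522600
P(Ram stack fails) [OR] = 1 − (1−0.22) × (1−0.522600) = 0.627628
P(Offshore blowout preventer fails to close) [AND] = 0.616297 × 0.627628 = 0.386805
Rounded to 4 decimal places: P(Offshore blowout preventer fails to close) ≈ 0.3868.

0.3868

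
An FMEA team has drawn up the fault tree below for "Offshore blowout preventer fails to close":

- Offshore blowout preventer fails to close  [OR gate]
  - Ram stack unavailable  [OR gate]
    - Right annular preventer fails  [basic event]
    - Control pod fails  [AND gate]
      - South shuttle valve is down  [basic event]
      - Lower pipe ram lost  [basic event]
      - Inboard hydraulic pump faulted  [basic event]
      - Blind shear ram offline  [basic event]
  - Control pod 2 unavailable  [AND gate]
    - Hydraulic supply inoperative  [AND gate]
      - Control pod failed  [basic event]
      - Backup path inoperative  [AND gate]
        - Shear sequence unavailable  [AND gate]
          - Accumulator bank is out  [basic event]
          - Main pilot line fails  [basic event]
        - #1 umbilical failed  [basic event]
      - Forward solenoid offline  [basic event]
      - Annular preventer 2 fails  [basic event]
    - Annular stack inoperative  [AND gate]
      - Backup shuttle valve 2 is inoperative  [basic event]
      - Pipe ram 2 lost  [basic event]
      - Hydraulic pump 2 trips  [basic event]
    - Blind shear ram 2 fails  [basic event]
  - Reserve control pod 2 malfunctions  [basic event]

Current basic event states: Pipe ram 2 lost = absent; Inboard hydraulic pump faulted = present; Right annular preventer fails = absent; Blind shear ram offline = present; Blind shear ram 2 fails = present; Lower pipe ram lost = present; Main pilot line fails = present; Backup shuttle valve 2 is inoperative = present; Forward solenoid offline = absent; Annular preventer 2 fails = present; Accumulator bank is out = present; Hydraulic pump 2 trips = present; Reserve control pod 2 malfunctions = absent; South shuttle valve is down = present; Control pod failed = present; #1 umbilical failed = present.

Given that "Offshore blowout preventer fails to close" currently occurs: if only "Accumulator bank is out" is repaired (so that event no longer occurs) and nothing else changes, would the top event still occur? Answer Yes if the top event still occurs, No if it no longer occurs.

Yes

Counterfactual: set "Accumulator bank is out" to not occurred.
Control pod fails [AND]: South shuttle valve is down=occurs, Lower pipe ram lost=occurs, Inboard hydraulic pump faulted=occurs, Blind shear ram offline=occurs → all inputs occur → occurs.
Ram stack unavailable [OR]: Right annular preventer fails=not, Control pod fails=occurs → at least one input occurs → occurs.
Shear sequence unavailable [AND]: Accumulator bank is out=not, Main pilot line fails=occurs → not all inputs occur → does not occur.
Backup path inoperative [AND]: Shear sequence unavailable=not, #1 umbilical failed=occurs → not all inputs occur → does not occur.
Hydraulic supply inoperative [AND]: Control pod failed=occurs, Backup path inoperative=not, Forward solenoid offline=not, Annular preventer 2 fails=occurs → not all inputs occur → does not occur.
Annular stack inoperative [AND]: Backup shuttle valve 2 is inoperative=occurs, Pipe ram 2 lost=not, Hydraulic pump 2 trips=occurs → not all inputs occur → does not occur.
Control pod 2 unavailable [AND]: Hydraulic supply inoperative=not, Annular stack inoperative=not, Blind shear ram 2 fails=occurs → not all inputs occur → does not occur.
Offshore blowout preventer fails to close [OR]: Ram stack unavailable=occurs, Control pod 2 unavailable=not, Reserve control pod 2 malfunctions=not → at least one input occurs → occurs.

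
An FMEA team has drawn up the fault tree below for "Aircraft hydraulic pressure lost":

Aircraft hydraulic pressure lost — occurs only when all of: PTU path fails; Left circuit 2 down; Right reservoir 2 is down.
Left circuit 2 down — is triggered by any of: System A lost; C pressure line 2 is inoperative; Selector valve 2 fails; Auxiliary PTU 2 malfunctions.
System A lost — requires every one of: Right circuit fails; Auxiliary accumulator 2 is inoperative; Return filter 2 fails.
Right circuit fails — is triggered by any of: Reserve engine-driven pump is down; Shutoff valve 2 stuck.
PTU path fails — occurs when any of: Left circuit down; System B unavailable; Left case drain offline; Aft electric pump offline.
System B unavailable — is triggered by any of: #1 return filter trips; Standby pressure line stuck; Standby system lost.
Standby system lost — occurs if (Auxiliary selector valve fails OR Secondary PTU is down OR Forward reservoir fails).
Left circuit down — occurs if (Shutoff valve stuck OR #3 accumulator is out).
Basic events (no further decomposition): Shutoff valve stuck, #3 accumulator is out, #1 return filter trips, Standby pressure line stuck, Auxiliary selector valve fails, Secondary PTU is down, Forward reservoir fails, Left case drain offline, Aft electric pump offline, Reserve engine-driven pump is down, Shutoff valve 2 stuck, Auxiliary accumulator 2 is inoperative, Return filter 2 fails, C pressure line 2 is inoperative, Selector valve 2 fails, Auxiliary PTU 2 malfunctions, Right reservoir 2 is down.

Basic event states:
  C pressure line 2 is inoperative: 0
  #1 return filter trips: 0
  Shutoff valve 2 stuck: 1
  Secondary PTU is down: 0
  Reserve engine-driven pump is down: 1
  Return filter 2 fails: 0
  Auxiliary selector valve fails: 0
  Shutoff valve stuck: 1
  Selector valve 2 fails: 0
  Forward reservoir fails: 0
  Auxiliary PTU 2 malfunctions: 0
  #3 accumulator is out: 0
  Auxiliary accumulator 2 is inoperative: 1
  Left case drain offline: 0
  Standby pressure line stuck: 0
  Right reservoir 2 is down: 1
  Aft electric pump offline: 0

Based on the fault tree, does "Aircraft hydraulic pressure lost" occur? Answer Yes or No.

No

Left circuit down [OR]: Shutoff valve stuck=occurs, #3 accumulator is out=not → at least one input occurs → occurs.
Standby system lost [OR]: Auxiliary selector valve fails=not, Secondary PTU is down=not, Forward reservoir fails=not → no input occurs → does not occur.
System B unavailable [OR]: #1 return filter trips=not, Standby pressure line stuck=not, Standby system lost=not → no input occurs → does not occur.
PTU path fails [OR]: Left circuit down=occurs, System B unavailable=not, Left case drain offline=not, Aft electric pump offline=not → at least one input occurs → occurs.
Right circuit fails [OR]: Reserve engine-driven pump is down=occurs, Shutoff valve 2 stuck=occurs → at least one input occurs → occurs.
System A lost [AND]: Right circuit fails=occurs, Auxiliary accumulator 2 is inoperative=occurs, Return filter 2 fails=not → not all inputs occur → does not occur.
Left circuit 2 down [OR]: System A lost=not, C pressure line 2 is inoperative=not, Selector valve 2 fails=not, Auxiliary PTU 2 malfunctions=not → no input occurs → does not occur.
Aircraft hydraulic pressure lost [AND]: PTU path fails=occurs, Left circuit 2 down=not, Right reservoir 2 is down=occurs → not all inputs occur → does not occur.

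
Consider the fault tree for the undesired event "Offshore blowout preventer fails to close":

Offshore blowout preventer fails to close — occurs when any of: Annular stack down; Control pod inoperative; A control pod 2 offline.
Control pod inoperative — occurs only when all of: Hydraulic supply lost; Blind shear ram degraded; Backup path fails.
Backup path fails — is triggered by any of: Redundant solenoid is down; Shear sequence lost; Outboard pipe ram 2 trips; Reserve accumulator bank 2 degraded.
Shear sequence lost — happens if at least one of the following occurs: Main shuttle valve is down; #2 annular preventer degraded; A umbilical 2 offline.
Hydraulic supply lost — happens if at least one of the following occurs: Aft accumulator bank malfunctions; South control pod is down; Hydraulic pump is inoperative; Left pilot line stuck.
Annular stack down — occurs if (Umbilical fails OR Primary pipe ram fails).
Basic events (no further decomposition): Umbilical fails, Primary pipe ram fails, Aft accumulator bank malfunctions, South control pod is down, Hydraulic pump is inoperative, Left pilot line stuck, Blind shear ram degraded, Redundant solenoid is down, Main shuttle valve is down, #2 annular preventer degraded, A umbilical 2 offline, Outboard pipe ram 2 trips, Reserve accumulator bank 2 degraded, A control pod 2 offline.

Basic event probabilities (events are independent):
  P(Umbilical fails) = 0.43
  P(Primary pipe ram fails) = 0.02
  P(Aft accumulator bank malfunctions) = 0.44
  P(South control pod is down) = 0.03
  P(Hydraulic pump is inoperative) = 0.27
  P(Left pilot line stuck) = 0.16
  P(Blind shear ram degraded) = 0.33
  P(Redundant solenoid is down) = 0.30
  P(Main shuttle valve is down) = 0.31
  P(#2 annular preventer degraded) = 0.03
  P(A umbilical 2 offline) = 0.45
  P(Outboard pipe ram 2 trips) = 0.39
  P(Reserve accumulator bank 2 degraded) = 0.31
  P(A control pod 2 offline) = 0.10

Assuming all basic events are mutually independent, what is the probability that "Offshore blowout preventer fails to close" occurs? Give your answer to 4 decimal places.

0.5959

P(Annular stack down) [OR] = 1 − (1−0.43) × (1−0.02) = 0.441400
P(Hydraulic supply lost) [OR] = 1 − (1−0.44) × (1−0.03) × (1−0.27) × (1−0.16) = 0.666910
P(Shear sequence lost) [OR] = 1 − (1−0.31) × (1−0.03) × (1−0.45) = 0.631885
P(Backup path fails) [OR] = 1 − (1−0.30) × (1−0.631885) × (1−0.39) × (1−0.31) = 0.891542
P(Control pod inoperative) [AND] = 0.666910 × 0.33 × 0.891542 = 0.196211
P(Offshore blowout preventer fails to close) [OR] = 1 − (1−0.441400) × (1−0.196211) × (1−0.10) = 0.595903
Rounded to 4 decimal places: P(Offshore blowout preventer fails to close) ≈ 0.5959.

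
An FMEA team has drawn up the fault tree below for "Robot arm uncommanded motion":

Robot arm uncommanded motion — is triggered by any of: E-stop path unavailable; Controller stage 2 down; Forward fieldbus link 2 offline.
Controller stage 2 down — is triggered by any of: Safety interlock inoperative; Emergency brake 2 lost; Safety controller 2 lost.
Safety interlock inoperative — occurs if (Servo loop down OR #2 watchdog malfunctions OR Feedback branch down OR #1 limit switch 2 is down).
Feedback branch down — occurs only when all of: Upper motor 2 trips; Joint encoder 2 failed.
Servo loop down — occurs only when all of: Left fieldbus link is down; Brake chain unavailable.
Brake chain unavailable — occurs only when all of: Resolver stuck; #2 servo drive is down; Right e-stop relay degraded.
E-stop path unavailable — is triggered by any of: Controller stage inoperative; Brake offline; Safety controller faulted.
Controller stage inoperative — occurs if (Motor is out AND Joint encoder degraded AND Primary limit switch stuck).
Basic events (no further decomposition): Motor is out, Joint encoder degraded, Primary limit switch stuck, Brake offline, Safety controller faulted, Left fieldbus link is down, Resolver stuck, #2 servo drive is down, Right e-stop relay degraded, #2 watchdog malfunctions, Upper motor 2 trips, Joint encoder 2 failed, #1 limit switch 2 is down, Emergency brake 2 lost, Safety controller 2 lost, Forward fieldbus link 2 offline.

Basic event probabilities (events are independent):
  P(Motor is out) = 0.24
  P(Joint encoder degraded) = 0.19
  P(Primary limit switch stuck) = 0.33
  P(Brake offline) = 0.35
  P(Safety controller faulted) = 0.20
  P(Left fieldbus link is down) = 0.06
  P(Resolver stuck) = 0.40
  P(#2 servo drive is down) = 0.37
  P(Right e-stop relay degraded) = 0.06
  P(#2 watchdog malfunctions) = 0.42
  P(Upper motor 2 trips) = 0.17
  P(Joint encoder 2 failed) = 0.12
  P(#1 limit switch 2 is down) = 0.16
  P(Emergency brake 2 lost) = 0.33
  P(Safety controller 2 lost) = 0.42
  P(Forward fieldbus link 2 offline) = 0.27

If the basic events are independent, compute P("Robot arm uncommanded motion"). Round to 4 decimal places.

0.9307

P(Controller stage inoperative) [AND] = 0.24 × 0.19 × 0.33 = 0.015048
P(E-stop path unavailable) [OR] = 1 − (1−0.015048) × (1−0.35) × (1−0.20) = 0.487825
P(Brake chain unavailable) [AND] = 0.40 × 0.37 × 0.06 = 0.008880
P(Servo loop down) [AND] = 0.06 × 0.008880 = 0.000533
P(Feedback branch down) [AND] = 0.17 × 0.12 = 0.020400
P(Safety interlock inoperative) [OR] = 1 − (1−0.000533) × (1−0.42) × (1−0.020400) × (1−0.16) = 0.522993
P(Controller stage 2 down) [OR] = 1 − (1−0.522993) × (1−0.33) × (1−0.42) = 0.814635
P(Robot arm uncommanded motion) [OR] = 1 − (1−0.487825) × (1−0.814635) × (1−0.27) = 0.930694
Rounded to 4 decimal places: P(Robot arm uncommanded motion) ≈ 0.9307.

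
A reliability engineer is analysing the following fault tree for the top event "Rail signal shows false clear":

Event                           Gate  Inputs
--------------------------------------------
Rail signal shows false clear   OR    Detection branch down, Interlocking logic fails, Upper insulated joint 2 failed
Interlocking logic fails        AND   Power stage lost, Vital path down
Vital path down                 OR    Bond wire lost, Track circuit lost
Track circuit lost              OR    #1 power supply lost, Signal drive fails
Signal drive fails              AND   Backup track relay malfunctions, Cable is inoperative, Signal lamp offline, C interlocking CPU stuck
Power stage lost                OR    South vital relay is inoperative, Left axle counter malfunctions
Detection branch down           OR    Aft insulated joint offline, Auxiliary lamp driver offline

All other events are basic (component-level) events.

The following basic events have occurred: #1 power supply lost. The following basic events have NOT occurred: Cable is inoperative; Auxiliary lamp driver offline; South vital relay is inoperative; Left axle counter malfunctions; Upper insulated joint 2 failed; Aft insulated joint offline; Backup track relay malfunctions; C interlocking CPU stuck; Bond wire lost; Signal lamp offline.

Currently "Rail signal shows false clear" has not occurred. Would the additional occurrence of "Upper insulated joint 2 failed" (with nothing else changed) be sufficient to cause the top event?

Counterfactual: set "Upper insulated joint 2 failed" to occurred.
Detection branch down [OR]: Aft insulated joint offline=not, Auxiliary lamp driver offline=not → no input occurs → does not occur.
Power stage lost [OR]: South vital relay is inoperative=not, Left axle counter malfunctions=not → no input occurs → does not occur.
Signal drive fails [AND]: Backup track relay malfunctions=not, Cable is inoperative=not, Signal lamp offline=not, C interlocking CPU stuck=not → not all inputs occur → does not occur.
Track circuit lost [OR]: #1 power supply lost=occurs, Signal drive fails=not → at least one input occurs → occurs.
Vital path down [OR]: Bond wire lost=not, Track circuit lost=occurs → at least one input occurs → occurs.
Interlocking logic fails [AND]: Power stage lost=not, Vital path down=occurs → not all inputs occur → does not occur.
Rail signal shows false clear [OR]: Detection branch down=not, Interlocking logic fails=not, Upper insulated joint 2 failed=occurs → at least one input occurs → occurs.

Yes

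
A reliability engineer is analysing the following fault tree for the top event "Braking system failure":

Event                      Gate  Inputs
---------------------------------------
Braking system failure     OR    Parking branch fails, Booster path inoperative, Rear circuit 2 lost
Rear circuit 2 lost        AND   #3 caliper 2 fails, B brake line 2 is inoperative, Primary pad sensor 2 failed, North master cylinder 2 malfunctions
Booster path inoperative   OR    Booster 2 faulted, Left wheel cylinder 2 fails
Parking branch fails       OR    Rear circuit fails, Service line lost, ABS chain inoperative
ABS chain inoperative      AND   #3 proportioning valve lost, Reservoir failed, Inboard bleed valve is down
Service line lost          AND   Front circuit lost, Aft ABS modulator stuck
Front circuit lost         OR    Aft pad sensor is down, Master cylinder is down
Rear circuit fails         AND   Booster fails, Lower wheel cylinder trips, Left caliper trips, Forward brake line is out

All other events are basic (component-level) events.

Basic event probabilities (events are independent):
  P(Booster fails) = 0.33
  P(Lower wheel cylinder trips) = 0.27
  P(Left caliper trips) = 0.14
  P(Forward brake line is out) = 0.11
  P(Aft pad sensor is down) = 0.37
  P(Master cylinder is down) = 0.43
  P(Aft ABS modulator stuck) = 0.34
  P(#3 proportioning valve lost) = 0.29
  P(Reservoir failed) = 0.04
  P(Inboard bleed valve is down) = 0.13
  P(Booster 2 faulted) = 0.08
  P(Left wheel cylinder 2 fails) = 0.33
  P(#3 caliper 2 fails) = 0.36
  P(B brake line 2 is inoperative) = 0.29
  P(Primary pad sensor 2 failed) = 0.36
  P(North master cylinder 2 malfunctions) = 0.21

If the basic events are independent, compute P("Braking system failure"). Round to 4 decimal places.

0.5231

P(Rear circuit fails) [AND] = 0.33 × 0.27 × 0.14 × 0.11 = 0.001372
P(Front circuit lost) [OR] = 1 − (1−0.37) × (1−0.43) = 0.640900
P(Service line lost) [AND] = 0.640900 × 0.34 = 0.217906
P(ABS chain inoperative) [AND] = 0.29 × 0.04 × 0.13 = 0.001508
P(Parking branch fails) [OR] = 1 − (1−0.001372) × (1−0.217906) × (1−0.001508) = 0.220157
P(Booster path inoperative) [OR] = 1 − (1−0.08) × (1−0.33) = 0.383600
P(Rear circuit 2 lost) [AND] = 0.36 × 0.29 × 0.36 × 0.21 = 0.007893
P(Braking system failure) [OR] = 1 − (1−0.220157) × (1−0.383600) × (1−0.007893) = 0.523099
Rounded to 4 decimal places: P(Braking system failure) ≈ 0.5231.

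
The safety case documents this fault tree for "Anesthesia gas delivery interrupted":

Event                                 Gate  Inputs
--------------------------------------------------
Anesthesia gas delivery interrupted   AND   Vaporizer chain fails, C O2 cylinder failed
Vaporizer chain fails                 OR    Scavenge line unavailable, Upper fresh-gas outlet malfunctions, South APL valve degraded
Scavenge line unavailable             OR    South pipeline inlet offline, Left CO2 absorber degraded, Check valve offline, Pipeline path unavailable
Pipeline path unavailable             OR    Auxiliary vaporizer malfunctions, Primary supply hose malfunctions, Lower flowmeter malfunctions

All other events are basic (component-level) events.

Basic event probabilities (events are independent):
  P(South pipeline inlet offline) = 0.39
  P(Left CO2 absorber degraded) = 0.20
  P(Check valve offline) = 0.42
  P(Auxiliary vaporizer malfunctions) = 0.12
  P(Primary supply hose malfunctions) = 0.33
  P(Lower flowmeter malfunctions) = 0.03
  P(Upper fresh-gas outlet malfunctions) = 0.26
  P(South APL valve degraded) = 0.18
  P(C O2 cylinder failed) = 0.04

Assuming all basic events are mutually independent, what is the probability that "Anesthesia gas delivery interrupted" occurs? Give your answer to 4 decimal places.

P(Pipeline path unavailable) [OR] = 1 − (1−0.12) × (1−0.33) × (1−0.03) = 0.428088
P(Scavenge line unavailable) [OR] = 1 − (1−0.39) × (1−0.20) × (1−0.42) × (1−0.428088) = 0.838126
P(Vaporizer chain fails) [OR] = 1 − (1−0.838126) × (1−0.26) × (1−0.18) = 0.901775
P(Anesthesia gas delivery interrupted) [AND] = 0.901775 × 0.04 = 0.036071
Rounded to 4 decimal places: P(Anesthesia gas delivery interrupted) ≈ 0.0361.

0.0361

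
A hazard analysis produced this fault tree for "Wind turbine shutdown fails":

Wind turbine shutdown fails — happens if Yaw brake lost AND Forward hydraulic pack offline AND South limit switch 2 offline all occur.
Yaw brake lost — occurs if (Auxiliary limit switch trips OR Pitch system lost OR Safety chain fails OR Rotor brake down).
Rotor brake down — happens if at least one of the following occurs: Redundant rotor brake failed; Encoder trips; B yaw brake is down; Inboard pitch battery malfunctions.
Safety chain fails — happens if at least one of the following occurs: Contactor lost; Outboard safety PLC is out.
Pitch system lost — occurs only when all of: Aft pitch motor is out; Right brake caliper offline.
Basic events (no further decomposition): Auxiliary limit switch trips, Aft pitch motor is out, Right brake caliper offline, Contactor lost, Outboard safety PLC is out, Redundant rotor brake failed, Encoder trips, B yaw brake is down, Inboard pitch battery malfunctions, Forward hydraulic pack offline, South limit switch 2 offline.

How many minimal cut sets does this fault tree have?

8

Pitch system lost [AND]: one cut set from each child combined → 1 × 1 = 1 cut set(s).
Safety chain fails [OR]: union of children's cut sets → 2 cut set(s).
Rotor brake down [OR]: union of children's cut sets → 4 cut set(s).
Yaw brake lost [OR]: union of children's cut sets → 8 cut set(s).
Wind turbine shutdown fails [AND]: one cut set from each child combined → 8 × 1 × 1 = 8 cut set(s).
Minimal cut sets: {Auxiliary limit switch trips, Forward hydraulic pack offline, South limit switch 2 offline}; {Aft pitch motor is out, Forward hydraulic pack offline, Right brake caliper offline, South limit switch 2 offline}; {Contactor lost, Forward hydraulic pack offline, South limit switch 2 offline}; {Forward hydraulic pack offline, Outboard safety PLC is out, South limit switch 2 offline}; {Forward hydraulic pack offline, Redundant rotor brake failed, South limit switch 2 offline}; {Encoder trips, Forward hydraulic pack offline, South limit switch 2 offline}; {B yaw brake is down, Forward hydraulic pack offline, South limit switch 2 offline}; {Forward hydraulic pack offline, Inboard pitch battery malfunctions, South limit switch 2 offline}.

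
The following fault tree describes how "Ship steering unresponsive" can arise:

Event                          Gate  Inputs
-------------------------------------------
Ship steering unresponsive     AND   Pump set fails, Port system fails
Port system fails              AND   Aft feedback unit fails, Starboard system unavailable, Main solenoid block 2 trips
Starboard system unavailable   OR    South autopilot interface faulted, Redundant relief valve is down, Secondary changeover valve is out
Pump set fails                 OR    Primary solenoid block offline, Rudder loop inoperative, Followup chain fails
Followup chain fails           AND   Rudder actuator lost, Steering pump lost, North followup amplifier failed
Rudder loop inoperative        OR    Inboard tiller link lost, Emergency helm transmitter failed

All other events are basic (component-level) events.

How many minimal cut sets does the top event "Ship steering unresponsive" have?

12

Rudder loop inoperative [OR]: union of children's cut sets → 2 cut set(s).
Followup chain fails [AND]: one cut set from each child combined → 1 × 1 × 1 = 1 cut set(s).
Pump set fails [OR]: union of children's cut sets → 4 cut set(s).
Starboard system unavailable [OR]: union of children's cut sets → 3 cut set(s).
Port system fails [AND]: one cut set from each child combined → 1 × 3 × 1 = 3 cut set(s).
Ship steering unresponsive [AND]: one cut set from each child combined → 4 × 3 = 12 cut set(s).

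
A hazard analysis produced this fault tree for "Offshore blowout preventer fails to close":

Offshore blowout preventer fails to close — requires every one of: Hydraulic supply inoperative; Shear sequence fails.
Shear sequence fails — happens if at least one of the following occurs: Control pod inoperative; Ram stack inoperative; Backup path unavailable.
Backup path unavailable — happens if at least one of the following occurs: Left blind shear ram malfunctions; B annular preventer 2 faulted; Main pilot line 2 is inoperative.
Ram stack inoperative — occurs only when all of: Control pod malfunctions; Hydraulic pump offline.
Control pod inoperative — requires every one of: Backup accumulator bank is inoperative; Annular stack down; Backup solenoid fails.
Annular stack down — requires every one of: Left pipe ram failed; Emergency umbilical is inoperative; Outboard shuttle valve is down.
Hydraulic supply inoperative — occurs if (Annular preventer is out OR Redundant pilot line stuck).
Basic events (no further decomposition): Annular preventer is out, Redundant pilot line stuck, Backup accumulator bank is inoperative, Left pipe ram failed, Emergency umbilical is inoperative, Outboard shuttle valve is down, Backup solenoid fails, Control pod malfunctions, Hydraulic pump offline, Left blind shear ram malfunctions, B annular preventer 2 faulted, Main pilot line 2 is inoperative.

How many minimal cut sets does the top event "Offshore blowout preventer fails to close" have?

Hydraulic supply inoperative [OR]: union of children's cut sets → 2 cut set(s).
Annular stack down [AND]: one cut set from each child combined → 1 × 1 × 1 = 1 cut set(s).
Control pod inoperative [AND]: one cut set from each child combined → 1 × 1 × 1 = 1 cut set(s).
Ram stack inoperative [AND]: one cut set from each child combined → 1 × 1 = 1 cut set(s).
Backup path unavailable [OR]: union of children's cut sets → 3 cut set(s).
Shear sequence fails [OR]: union of children's cut sets → 5 cut set(s).
Offshore blowout preventer fails to close [AND]: one cut set from each child combined → 2 × 5 = 10 cut set(s).
Minimal cut sets: {Annular preventer is out, Backup accumulator bank is inoperative, Backup solenoid fails, Emergency umbilical is inoperative, Left pipe ram failed, Outboard shuttle valve is down}; {Annular preventer is out, Control pod malfunctions, Hydraulic pump offline}; {Annular preventer is out, Left blind shear ram malfunctions}; {Annular preventer is out, B annular preventer 2 faulted}; {Annular preventer is out, Main pilot line 2 is inoperative}; {Backup accumulator bank is inoperative, Backup solenoid fails, Emergency umbilical is inoperative, Left pipe ram failed, Outboard shuttle valve is down, Redundant pilot line stuck}; {Control pod malfunctions, Hydraulic pump offline, Redundant pilot line stuck}; {Left blind shear ram malfunctions, Redundant pilot line stuck}; {B annular preventer 2 faulted, Redundant pilot line stuck}; {Main pilot line 2 is inoperative, Redundant pilot line stuck}.

10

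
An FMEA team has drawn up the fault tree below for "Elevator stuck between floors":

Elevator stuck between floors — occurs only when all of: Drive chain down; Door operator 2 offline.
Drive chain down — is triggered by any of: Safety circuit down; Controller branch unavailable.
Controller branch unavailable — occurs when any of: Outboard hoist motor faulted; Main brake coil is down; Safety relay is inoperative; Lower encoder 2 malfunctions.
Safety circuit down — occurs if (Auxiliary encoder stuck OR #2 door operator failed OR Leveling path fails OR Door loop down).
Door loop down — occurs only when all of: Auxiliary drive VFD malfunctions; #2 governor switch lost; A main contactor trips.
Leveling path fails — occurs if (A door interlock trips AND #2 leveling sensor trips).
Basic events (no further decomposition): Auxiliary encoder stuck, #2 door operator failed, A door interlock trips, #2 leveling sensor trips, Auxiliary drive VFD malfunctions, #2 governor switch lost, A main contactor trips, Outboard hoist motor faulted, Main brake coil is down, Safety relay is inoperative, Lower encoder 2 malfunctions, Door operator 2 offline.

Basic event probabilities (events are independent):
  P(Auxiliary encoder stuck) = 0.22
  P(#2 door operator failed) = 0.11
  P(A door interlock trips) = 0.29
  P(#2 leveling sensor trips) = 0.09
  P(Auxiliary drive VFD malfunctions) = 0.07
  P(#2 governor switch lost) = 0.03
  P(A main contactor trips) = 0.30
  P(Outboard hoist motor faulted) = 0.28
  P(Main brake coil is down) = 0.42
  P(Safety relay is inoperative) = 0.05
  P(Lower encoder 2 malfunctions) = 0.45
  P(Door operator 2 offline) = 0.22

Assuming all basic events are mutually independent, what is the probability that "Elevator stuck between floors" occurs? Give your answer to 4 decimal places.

0.1876

P(Leveling path fails) [AND] = 0.29 × 0.09 = 0.026100
P(Door loop down) [AND] = 0.07 × 0.03 × 0.30 = 0.000630
P(Safety circuit down) [OR] = 1 − (1−0.22) × (1−0.11) × (1−0.026100) × (1−0.000630) = 0.324345
P(Controller branch unavailable) [OR] = 1 − (1−0.28) × (1−0.42) × (1−0.05) × (1−0.45) = 0.781804
P(Drive chain down) [OR] = 1 − (1−0.324345) × (1−0.781804) = 0.852575
P(Elevator stuck between floors) [AND] = 0.852575 × 0.22 = 0.187567
Rounded to 4 decimal places: P(Elevator stuck between floors) ≈ 0.1876.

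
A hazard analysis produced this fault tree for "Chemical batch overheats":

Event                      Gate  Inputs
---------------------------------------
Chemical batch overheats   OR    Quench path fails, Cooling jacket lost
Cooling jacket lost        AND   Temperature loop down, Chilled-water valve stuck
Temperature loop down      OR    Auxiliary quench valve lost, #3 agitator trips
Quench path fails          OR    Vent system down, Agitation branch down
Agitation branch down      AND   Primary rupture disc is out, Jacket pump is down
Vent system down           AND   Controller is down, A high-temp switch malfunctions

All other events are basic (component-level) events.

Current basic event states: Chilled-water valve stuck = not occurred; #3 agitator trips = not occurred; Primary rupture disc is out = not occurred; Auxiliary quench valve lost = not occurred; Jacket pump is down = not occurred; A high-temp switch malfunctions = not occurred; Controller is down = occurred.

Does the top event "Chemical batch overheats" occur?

Vent system down [AND]: Controller is down=occurs, A high-temp switch malfunctions=not → not all inputs occur → does not occur.
Agitation branch down [AND]: Primary rupture disc is out=not, Jacket pump is down=not → not all inputs occur → does not occur.
Quench path fails [OR]: Vent system down=not, Agitation branch down=not → no input occurs → does not occur.
Temperature loop down [OR]: Auxiliary quench valve lost=not, #3 agitator trips=not → no input occurs → does not occur.
Cooling jacket lost [AND]: Temperature loop down=not, Chilled-water valve stuck=not → not all inputs occur → does not occur.
Chemical batch overheats [OR]: Quench path fails=not, Cooling jacket lost=not → no input occurs → does not occur.

No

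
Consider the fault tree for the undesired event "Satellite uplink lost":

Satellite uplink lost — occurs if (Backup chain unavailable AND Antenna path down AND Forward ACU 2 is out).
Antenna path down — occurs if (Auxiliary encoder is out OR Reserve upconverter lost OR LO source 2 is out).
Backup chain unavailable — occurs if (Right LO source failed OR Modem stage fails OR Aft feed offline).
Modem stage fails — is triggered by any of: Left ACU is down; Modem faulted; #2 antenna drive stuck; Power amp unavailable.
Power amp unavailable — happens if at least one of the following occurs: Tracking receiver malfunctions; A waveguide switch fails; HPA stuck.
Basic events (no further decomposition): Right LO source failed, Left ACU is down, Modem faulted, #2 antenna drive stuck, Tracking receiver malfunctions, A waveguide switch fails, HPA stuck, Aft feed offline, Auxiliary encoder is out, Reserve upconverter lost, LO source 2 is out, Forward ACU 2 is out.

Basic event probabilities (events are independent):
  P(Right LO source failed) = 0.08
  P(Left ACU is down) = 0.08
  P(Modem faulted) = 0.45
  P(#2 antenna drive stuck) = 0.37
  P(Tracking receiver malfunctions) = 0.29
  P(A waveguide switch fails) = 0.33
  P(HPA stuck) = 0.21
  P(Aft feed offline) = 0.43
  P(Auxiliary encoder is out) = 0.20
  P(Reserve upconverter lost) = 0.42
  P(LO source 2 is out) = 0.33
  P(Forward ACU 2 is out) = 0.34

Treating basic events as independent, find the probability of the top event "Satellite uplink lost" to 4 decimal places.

P(Power amp unavailable) [OR] = 1 − (1−0.29) × (1−0.33) × (1−0.21) = 0.624197
P(Modem stage fails) [OR] = 1 − (1−0.08) × (1−0.45) × (1−0.37) × (1−0.624197) = 0.880202
P(Backup chain unavailable) [OR] = 1 − (1−0.08) × (1−0.880202) × (1−0.43) = 0.937178
P(Antenna path down) [OR] = 1 − (1−0.20) × (1−0.42) × (1−0.33) = 0.689120
P(Satellite uplink lost) [AND] = 0.937178 × 0.689120 × 0.34 = 0.219582
Rounded to 4 decimal places: P(Satellite uplink lost) ≈ 0.2196.

0.2196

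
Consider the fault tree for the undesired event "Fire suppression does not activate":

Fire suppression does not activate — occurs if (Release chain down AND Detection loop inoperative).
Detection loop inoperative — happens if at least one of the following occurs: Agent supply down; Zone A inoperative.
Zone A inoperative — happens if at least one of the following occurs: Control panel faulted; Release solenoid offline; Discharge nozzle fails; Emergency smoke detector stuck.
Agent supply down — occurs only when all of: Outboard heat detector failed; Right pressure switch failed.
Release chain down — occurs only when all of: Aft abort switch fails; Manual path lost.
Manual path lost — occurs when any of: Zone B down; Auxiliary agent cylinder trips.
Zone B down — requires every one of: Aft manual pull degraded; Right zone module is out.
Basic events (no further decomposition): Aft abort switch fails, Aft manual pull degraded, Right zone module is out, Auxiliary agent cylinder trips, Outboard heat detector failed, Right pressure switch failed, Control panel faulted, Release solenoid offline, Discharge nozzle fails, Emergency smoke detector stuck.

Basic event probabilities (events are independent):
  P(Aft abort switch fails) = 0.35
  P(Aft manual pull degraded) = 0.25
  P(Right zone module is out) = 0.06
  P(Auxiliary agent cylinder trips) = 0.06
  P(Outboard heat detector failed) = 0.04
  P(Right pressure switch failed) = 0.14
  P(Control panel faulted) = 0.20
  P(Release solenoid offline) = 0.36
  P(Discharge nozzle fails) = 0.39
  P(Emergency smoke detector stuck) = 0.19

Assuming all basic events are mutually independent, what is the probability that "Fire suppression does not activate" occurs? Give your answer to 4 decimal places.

0.0194

P(Zone B down) [AND] = 0.25 × 0.06 = 0.015000
P(Manual path lost) [OR] = 1 − (1−0.015000) × (1−0.06) = 0.074100
P(Release chain down) [AND] = 0.35 × 0.074100 = 0.025935
P(Agent supply down) [AND] = 0.04 × 0.14 = 0.005600
P(Zone A inoperative) [OR] = 1 − (1−0.20) × (1−0.36) × (1−0.39) × (1−0.19) = 0.747021
P(Detection loop inoperative) [OR] = 1 − (1−0.005600) × (1−0.747021) = 0.748438
P(Fire suppression does not activate) [AND] = 0.025935 × 0.748438 = 0.019411
Rounded to 4 decimal places: P(Fire suppression does not activate) ≈ 0.0194.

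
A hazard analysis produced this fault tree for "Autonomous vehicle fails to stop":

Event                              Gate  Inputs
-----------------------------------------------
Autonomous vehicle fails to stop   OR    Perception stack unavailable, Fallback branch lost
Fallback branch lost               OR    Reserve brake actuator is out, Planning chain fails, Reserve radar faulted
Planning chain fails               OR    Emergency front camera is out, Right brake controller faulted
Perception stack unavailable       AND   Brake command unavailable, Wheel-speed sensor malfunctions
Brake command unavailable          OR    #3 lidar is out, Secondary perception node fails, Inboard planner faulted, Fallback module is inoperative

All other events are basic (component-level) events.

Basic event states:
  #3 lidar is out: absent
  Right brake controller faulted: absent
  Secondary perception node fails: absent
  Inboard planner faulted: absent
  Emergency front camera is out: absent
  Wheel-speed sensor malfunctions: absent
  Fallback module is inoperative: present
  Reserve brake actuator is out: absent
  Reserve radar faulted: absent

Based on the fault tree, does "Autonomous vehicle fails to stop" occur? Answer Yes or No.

No

Brake command unavailable [OR]: #3 lidar is out=not, Secondary perception node fails=not, Inboard planner faulted=not, Fallback module is inoperative=occurs → at least one input occurs → occurs.
Perception stack unavailable [AND]: Brake command unavailable=occurs, Wheel-speed sensor malfunctions=not → not all inputs occur → does not occur.
Planning chain fails [OR]: Emergency front camera is out=not, Right brake controller faulted=not → no input occurs → does not occur.
Fallback branch lost [OR]: Reserve brake actuator is out=not, Planning chain fails=not, Reserve radar faulted=not → no input occurs → does not occur.
Autonomous vehicle fails to stop [OR]: Perception stack unavailable=not, Fallback branch lost=not → no input occurs → does not occur.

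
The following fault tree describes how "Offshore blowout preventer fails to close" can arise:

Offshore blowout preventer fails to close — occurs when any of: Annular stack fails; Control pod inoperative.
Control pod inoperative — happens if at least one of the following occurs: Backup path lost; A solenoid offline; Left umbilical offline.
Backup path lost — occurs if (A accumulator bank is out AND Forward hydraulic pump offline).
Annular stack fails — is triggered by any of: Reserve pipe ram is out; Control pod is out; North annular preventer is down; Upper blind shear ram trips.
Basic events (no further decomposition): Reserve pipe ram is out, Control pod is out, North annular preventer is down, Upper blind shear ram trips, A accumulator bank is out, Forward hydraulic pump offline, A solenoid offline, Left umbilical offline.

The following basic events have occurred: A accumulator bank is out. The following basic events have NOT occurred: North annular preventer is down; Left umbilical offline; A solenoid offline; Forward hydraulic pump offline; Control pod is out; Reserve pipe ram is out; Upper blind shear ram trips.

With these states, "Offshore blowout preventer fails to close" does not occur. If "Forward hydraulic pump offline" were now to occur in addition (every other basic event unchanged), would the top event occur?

Yes

Counterfactual: set "Forward hydraulic pump offline" to occurred.
Annular stack fails [OR]: Reserve pipe ram is out=not, Control pod is out=not, North annular preventer is down=not, Upper blind shear ram trips=not → no input occurs → does not occur.
Backup path lost [AND]: A accumulator bank is out=occurs, Forward hydraulic pump offline=occurs → all inputs occur → occurs.
Control pod inoperative [OR]: Backup path lost=occurs, A solenoid offline=not, Left umbilical offline=not → at least one input occurs → occurs.
Offshore blowout preventer fails to close [OR]: Annular stack fails=not, Control pod inoperative=occurs → at least one input occurs → occurs.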